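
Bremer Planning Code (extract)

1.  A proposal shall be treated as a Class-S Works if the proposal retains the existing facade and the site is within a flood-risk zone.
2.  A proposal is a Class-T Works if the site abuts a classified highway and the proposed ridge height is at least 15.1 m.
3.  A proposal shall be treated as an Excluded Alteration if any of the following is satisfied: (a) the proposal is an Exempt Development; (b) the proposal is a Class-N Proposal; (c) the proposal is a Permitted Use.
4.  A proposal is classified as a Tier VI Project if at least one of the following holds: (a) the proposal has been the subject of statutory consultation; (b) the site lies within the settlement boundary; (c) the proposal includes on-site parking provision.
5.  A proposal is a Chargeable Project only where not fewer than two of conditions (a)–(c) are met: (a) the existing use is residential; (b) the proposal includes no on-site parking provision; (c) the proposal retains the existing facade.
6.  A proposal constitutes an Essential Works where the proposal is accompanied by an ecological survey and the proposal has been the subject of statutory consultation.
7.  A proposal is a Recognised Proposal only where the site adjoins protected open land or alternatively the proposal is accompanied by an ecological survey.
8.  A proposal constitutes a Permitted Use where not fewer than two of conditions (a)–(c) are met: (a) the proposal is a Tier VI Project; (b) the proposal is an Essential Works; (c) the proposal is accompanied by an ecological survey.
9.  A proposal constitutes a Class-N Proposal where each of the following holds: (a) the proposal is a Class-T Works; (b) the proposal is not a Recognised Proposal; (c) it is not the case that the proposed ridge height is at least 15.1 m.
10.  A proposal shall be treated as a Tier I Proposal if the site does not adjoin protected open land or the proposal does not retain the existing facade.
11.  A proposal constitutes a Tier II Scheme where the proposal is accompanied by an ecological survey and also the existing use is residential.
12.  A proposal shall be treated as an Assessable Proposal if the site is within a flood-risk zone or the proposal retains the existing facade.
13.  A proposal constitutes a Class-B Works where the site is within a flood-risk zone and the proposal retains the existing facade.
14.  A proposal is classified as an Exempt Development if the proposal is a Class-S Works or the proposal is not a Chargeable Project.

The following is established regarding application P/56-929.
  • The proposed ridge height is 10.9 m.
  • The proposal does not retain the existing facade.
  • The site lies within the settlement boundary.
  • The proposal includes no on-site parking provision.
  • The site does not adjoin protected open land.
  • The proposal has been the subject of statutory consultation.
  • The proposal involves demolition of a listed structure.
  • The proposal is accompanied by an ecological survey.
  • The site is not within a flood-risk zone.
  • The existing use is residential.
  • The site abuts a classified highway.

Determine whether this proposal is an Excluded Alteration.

Yes

paragraph 1 — Class-S Works: [the proposal retains the existing facade? no] AND [the site is within a flood-risk zone? no] → not satisfied.
paragraph 5 — Chargeable Project: the existing use is residential? yes; the proposal includes no on-site parking provision? yes; the proposal retains the existing facade? no — 2 of 3 hold (need ≥2) → satisfied.
paragraph 14 — Exempt Development: [Class-S Works (paragraph 1)? no] OR [not a Chargeable Project (paragraph 5)? no] → not satisfied.
paragraph 2 — Class-T Works: [the site abuts a classified highway? yes] AND [proposed ridge height: 10.9 m ≥ 15.1 m? no] → not satisfied.
paragraph 7 — Recognised Proposal: [the site adjoins protected open land? no] OR [the proposal is accompanied by an ecological survey? yes] → satisfied.
paragraph 9 — Class-N Proposal: [Class-T Works (paragraph 2)? no] AND [not a Recognised Proposal (paragraph 7)? no] AND [proposed ridge height: 10.9 m ≥ 15.1 m? no, so negated condition yes] → not satisfied.
paragraph 4 — Tier VI Project: [the proposal has been the subject of statutory consultation? yes] OR [the site lies within the settlement boundary? yes] OR [the proposal includes on-site parking provision? no] → satisfied.
paragraph 6 — Essential Works: [the proposal is accompanied by an ecological survey? yes] AND [the proposal has been the subject of statutory consultation? yes] → satisfied.
paragraph 8 — Permitted Use: Tier VI Project (paragraph 4)? yes; Essential Works (paragraph 6)? yes; the proposal is accompanied by an ecological survey? yes — 3 of 3 hold (need ≥2) → satisfied.
paragraph 3 — Excluded Alteration: [Exempt Development (paragraph 14)? no] OR [Class-N Proposal (paragraph 9)? no] OR [Permitted Use (paragraph 8)? yes] → satisfied.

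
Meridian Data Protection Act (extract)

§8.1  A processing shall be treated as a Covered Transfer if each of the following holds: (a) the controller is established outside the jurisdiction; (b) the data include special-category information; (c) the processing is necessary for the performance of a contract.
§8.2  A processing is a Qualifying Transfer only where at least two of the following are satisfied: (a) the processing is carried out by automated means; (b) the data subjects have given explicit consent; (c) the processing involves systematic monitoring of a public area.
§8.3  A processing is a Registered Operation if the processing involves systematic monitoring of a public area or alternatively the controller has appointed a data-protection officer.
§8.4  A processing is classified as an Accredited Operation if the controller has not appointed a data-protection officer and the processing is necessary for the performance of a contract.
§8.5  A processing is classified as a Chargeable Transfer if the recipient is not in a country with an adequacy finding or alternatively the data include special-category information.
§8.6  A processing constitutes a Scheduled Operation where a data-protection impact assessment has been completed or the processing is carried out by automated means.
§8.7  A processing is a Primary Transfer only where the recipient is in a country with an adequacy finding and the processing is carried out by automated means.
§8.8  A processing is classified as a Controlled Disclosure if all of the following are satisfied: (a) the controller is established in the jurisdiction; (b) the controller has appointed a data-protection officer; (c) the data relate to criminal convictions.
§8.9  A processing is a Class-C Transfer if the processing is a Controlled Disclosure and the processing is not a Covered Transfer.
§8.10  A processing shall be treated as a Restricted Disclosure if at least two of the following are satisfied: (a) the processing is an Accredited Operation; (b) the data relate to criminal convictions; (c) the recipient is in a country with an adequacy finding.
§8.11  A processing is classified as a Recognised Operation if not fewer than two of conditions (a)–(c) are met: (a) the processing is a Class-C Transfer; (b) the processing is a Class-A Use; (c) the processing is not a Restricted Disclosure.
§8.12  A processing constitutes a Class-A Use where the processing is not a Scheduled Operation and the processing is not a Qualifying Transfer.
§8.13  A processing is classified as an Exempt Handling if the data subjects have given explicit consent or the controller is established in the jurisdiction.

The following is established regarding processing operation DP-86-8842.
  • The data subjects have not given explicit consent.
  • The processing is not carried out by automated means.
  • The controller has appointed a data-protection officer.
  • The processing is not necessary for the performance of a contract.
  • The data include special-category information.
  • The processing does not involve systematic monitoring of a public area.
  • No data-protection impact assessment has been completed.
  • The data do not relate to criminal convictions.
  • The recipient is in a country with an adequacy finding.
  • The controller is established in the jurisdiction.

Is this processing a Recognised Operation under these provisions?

Under §8.8: the controller is established in the jurisdiction? yes; and the controller has appointed a data-protection officer? yes; and the data relate to criminal convictions? no. So the processing is not a Controlled Disclosure.
Under §8.1: the controller is established outside the jurisdiction? no; and the data include special-category information? yes; and the processing is necessary for the performance of a contract? no. So the processing is not a Covered Transfer.
Under §8.9: Controlled Disclosure (§8.8)? no; and not a Covered Transfer (§8.1)? yes. So the processing is not a Class-C Transfer.
Under §8.6: a data-protection impact assessment has been completed? no; or the processing is carried out by automated means? no. So the processing is not a Scheduled Operation.
Under §8.2: the processing is carried out by automated means? no; the data subjects have given explicit consent? no; the processing involves systematic monitoring of a public area? no — 0 of 3 hold (need ≥2) → not satisfied.
Under §8.12: not a Scheduled Operation (§8.6)? yes; and not a Qualifying Transfer (§8.2)? yes. So the processing is a Class-A Use.
Under §8.4: the controller has not appointed a data-protection officer? no; and the processing is necessary for the performance of a contract? no. So the processing is not an Accredited Operation.
Under §8.10: Accredited Operation (§8.4)? no; the data relate to criminal convictions? no; the recipient is in a country with an adequacy finding? yes — 1 of 3 hold (need ≥2) → not satisfied.
Under §8.11: Class-C Transfer (§8.9)? no; Class-A Use (§8.12)? yes; not a Restricted Disclosure (§8.10)? yes — 2 of 3 hold (need ≥2) → satisfied.

Yes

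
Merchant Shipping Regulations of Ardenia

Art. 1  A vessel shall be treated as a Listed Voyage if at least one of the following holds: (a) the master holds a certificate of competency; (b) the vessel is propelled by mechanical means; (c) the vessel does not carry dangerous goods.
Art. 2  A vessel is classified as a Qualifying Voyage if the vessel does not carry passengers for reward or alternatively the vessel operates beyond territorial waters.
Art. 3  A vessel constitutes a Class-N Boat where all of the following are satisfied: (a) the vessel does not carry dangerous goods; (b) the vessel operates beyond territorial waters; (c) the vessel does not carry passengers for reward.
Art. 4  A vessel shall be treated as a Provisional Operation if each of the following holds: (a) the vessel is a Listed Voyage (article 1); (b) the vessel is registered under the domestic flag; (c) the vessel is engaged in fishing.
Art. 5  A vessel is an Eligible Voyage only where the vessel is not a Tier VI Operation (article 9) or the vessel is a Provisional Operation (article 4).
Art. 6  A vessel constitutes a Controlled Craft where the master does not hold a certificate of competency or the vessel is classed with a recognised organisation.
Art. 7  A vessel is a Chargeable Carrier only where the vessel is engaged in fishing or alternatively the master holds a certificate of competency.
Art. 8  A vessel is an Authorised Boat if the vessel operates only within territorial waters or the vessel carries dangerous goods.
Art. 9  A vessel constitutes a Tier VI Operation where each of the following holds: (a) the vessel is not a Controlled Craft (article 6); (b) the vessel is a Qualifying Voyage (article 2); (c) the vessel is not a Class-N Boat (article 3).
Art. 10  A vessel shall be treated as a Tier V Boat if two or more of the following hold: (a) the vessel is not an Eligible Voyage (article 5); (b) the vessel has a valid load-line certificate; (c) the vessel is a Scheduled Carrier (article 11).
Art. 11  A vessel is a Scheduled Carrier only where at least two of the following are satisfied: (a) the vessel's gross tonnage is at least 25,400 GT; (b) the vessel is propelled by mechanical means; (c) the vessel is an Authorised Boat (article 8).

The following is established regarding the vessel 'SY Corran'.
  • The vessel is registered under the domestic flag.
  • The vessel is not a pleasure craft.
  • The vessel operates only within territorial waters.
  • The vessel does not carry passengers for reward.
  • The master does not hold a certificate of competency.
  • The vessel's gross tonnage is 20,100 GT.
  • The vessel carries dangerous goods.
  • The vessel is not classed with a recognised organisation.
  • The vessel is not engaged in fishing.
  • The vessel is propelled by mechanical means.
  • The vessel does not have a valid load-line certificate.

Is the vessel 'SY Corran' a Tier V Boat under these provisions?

No

Under article 6: the master does not hold a certificate of competency? yes; or the vessel is classed with a recognised organisation? no. So the vessel is a Controlled Craft.
Under article 2: the vessel does not carry passengers for reward? yes; or the vessel operates beyond territorial waters? no. So the vessel is a Qualifying Voyage.
Under article 3: the vessel does not carry dangerous goods? no; and the vessel operates beyond territorial waters? no; and the vessel does not carry passengers for reward? yes. So the vessel is not a Class-N Boat.
Under article 9: not a Controlled Craft (article 6)? no; and Qualifying Voyage (article 2)? yes; and not a Class-N Boat (article 3)? yes. So the vessel is not a Tier VI Operation.
Under article 1: the master holds a certificate of competency? no; or the vessel is propelled by mechanical means? yes; or the vessel does not carry dangerous goods? no. So the vessel is a Listed Voyage.
Under article 4: Listed Voyage (article 1)? yes; and the vessel is registered under the domestic flag? yes; and the vessel is engaged in fishing? no. So the vessel is not a Provisional Operation.
Under article 5: not a Tier VI Operation (article 9)? yes; or Provisional Operation (article 4)? no. So the vessel is an Eligible Voyage.
Under article 8: the vessel operates only within territorial waters? yes; or the vessel carries dangerous goods? yes. So the vessel is an Authorised Boat.
Under article 11: vessel's gross tonnage: 20,100 GT ≥ 25,400 GT? no; the vessel is propelled by mechanical means? yes; Authorised Boat (article 8)? yes — 2 of 3 hold (need ≥2) → satisfied.
Under article 10: not an Eligible Voyage (article 5)? no; the vessel has a valid load-line certificate? no; Scheduled Carrier (article 11)? yes — 1 of 3 hold (need ≥2) → not satisfied.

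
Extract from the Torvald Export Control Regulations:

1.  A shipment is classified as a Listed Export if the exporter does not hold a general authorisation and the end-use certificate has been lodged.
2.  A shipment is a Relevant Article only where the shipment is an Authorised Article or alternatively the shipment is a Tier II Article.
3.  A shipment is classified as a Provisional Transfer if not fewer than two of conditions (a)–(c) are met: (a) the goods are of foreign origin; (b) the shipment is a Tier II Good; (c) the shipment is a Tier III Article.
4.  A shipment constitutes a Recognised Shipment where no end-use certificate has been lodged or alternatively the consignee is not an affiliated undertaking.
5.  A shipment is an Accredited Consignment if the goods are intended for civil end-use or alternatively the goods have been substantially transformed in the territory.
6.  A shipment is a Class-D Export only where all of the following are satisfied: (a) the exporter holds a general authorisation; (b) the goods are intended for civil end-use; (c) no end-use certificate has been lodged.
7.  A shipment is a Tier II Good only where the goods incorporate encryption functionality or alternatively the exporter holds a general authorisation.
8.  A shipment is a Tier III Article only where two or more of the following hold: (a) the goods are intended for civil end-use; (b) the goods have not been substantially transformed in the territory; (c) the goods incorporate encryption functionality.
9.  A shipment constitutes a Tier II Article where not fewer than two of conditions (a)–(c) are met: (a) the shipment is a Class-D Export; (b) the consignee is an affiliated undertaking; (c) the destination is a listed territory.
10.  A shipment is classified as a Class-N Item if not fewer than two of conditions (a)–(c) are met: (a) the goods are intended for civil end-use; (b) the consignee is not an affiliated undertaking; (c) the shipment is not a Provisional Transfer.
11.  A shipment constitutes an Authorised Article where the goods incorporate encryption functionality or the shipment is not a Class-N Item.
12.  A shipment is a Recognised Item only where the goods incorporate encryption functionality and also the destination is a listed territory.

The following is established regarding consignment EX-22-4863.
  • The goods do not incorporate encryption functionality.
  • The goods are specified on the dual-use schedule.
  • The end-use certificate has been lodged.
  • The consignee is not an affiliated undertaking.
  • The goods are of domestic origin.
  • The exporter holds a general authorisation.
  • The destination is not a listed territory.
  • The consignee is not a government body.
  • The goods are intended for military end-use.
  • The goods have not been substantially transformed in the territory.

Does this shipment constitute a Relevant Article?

Under paragraph 7: the goods incorporate encryption functionality? no; or the exporter holds a general authorisation? yes. So the shipment is a Tier II Good.
Under paragraph 8: the goods are intended for civil end-use? no; the goods have not been substantially transformed in the territory? yes; the goods incorporate encryption functionality? no — 1 of 3 hold (need ≥2) → not satisfied.
Under paragraph 3: the goods are of foreign origin? no; Tier II Good (paragraph 7)? yes; Tier III Article (paragraph 8)? no — 1 of 3 hold (need ≥2) → not satisfied.
Under paragraph 10: the goods are intended for civil end-use? no; the consignee is not an affiliated undertaking? yes; not a Provisional Transfer (paragraph 3)? yes — 2 of 3 hold (need ≥2) → satisfied.
Under paragraph 11: the goods incorporate encryption functionality? no; or not a Class-N Item (paragraph 10)? no. So the shipment is not an Authorised Article.
Under paragraph 6: the exporter holds a general authorisation? yes; and the goods are intended for civil end-use? no; and no end-use certificate has been lodged? no. So the shipment is not a Class-D Export.
Under paragraph 9: Class-D Export (paragraph 6)? no; the consignee is an affiliated undertaking? no; the destination is a listed territory? no — 0 of 3 hold (need ≥2) → not satisfied.
Under paragraph 2: Authorised Article (paragraph 11)? no; or Tier II Article (paragraph 9)? no. So the shipment is not a Relevant Article.

No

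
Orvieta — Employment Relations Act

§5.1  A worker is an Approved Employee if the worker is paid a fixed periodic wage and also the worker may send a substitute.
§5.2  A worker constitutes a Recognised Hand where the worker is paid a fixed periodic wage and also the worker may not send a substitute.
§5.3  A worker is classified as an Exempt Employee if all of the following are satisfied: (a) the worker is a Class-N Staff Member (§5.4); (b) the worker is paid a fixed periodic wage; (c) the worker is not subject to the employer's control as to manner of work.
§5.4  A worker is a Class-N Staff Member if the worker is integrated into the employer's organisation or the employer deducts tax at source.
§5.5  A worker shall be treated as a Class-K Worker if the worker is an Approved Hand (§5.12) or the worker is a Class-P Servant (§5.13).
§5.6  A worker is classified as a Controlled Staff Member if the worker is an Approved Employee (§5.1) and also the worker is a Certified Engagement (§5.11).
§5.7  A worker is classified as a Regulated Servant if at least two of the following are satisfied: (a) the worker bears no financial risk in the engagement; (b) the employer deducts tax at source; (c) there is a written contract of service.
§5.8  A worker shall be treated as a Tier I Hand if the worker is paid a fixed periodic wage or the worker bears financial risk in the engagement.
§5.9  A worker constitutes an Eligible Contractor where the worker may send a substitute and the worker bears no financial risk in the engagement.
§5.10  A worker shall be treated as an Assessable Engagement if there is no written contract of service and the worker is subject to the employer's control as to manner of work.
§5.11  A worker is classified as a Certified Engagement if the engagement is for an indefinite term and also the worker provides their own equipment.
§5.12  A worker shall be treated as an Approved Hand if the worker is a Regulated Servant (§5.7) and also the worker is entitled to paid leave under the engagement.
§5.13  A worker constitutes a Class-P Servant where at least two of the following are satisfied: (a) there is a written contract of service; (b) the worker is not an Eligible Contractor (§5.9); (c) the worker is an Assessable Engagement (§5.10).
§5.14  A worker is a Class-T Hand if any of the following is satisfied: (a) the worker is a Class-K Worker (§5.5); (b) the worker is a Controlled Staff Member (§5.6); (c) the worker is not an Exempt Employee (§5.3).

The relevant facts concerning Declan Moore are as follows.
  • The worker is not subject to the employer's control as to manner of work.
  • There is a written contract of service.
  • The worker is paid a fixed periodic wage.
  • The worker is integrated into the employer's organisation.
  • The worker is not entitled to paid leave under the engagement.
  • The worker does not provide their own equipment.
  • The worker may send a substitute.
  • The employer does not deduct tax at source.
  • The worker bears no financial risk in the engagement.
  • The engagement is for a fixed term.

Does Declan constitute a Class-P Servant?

§5.9 — Eligible Contractor: [the worker may send a substitute? yes] AND [the worker bears no financial risk in the engagement? yes] → satisfied.
§5.10 — Assessable Engagement: [there is no written contract of service? no] AND [the worker is subject to the employer's control as to manner of work? no] → not satisfied.
§5.13 — Class-P Servant: there is a written contract of service? yes; not an Eligible Contractor (§5.9)? no; Assessable Engagement (§5.10)? no — 1 of 3 hold (need ≥2) → not satisfied.

No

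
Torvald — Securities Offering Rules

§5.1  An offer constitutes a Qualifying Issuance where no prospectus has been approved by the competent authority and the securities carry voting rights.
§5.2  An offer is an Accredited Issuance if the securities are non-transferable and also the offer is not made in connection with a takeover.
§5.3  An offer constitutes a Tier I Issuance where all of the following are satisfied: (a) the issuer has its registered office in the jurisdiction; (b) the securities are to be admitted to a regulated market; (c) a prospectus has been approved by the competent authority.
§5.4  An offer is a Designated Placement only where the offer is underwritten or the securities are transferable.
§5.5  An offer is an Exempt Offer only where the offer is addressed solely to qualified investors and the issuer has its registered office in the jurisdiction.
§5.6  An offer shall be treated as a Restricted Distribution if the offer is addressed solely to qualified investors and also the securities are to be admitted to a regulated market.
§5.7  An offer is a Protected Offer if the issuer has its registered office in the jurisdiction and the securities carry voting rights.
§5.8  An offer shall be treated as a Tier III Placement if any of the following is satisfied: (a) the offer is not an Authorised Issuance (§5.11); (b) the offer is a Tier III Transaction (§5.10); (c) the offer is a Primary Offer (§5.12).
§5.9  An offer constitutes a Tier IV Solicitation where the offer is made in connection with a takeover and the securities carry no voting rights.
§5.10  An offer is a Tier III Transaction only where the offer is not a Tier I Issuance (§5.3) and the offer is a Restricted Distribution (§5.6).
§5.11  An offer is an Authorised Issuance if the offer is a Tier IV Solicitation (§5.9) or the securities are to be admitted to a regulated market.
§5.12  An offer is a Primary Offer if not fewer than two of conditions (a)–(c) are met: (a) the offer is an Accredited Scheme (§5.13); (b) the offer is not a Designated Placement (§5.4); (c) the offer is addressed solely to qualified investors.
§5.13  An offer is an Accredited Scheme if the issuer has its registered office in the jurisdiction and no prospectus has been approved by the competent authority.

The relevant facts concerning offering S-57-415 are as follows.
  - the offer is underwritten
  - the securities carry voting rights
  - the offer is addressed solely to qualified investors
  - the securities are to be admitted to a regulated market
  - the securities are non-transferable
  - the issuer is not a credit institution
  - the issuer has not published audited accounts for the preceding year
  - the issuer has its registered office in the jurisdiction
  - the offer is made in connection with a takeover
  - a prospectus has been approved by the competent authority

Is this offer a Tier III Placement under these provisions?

No

Under §5.9: the offer is made in connection with a takeover? yes; and the securities carry no voting rights? no. So the offer is not a Tier IV Solicitation.
Under §5.11: Tier IV Solicitation (§5.9)? no; or the securities are to be admitted to a regulated market? yes. So the offer is an Authorised Issuance.
Under §5.3: the issuer has its registered office in the jurisdiction? yes; and the securities are to be admitted to a regulated market? yes; and a prospectus has been approved by the competent authority? yes. So the offer is a Tier I Issuance.
Under §5.6: the offer is addressed solely to qualified investors? yes; and the securities are to be admitted to a regulated market? yes. So the offer is a Restricted Distribution.
Under §5.10: not a Tier I Issuance (§5.3)? no; and Restricted Distribution (§5.6)? yes. So the offer is not a Tier III Transaction.
Under §5.13: the issuer has its registered office in the jurisdiction? yes; and no prospectus has been approved by the competent authority? no. So the offer is not an Accredited Scheme.
Under §5.4: the offer is underwritten? yes; or the securities are transferable? no. So the offer is a Designated Placement.
Under §5.12: Accredited Scheme (§5.13)? no; not a Designated Placement (§5.4)? no; the offer is addressed solely to qualified investors? yes — 1 of 3 hold (need ≥2) → not satisfied.
Under §5.8: not an Authorised Issuance (§5.11)? no; or Tier III Transaction (§5.10)? no; or Primary Offer (§5.12)? no. So the offer is not a Tier III Placement.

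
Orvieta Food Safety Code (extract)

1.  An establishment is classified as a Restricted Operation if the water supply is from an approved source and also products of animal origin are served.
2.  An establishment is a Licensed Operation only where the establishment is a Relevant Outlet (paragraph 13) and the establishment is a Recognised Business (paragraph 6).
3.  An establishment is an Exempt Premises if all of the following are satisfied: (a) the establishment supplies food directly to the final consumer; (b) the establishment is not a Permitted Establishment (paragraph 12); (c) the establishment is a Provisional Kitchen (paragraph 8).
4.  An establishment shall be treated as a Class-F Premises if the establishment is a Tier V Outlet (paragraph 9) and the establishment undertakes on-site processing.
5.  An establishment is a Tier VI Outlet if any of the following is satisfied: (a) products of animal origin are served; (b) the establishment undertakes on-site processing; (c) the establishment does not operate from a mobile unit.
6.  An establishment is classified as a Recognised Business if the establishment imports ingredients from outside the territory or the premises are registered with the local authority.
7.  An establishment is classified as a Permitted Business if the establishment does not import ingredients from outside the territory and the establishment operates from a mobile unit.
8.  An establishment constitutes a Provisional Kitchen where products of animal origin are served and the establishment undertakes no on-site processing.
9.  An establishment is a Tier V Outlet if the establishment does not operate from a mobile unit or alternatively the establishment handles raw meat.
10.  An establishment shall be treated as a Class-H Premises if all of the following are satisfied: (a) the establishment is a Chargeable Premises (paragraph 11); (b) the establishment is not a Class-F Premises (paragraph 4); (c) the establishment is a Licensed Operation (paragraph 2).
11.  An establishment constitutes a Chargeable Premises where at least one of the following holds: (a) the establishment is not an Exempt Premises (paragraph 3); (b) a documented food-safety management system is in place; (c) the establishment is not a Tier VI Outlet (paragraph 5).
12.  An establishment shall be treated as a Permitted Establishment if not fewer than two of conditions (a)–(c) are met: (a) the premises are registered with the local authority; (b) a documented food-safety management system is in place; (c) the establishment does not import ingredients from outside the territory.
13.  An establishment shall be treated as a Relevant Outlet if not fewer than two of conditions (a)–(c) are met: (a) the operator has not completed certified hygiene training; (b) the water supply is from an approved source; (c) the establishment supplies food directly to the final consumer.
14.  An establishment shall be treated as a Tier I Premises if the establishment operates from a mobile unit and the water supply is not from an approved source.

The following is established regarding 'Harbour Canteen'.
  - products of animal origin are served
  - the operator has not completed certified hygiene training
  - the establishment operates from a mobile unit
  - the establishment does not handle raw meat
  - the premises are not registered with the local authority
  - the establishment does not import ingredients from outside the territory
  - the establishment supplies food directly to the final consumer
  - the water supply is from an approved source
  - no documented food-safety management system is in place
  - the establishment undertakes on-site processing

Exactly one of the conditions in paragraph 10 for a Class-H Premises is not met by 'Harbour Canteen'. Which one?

paragraph 12 — Permitted Establishment: the premises are registered with the local authority? no; a documented food-safety management system is in place? no; the establishment does not import ingredients from outside the territory? yes — 1 of 3 hold (need ≥2) → not satisfied.
paragraph 8 — Provisional Kitchen: [products of animal origin are served? yes] AND [the establishment undertakes no on-site processing? no] → not satisfied.
paragraph 3 — Exempt Premises: [the establishment supplies food directly to the final consumer? yes] AND [not a Permitted Establishment (paragraph 12)? yes] AND [Provisional Kitchen (paragraph 8)? no] → not satisfied.
paragraph 5 — Tier VI Outlet: [products of animal origin are served? yes] OR [the establishment undertakes on-site processing? yes] OR [the establishment does not operate from a mobile unit? no] → satisfied.
paragraph 11 — Chargeable Premises: [not an Exempt Premises (paragraph 3)? yes] OR [a documented food-safety management system is in place? no] OR [not a Tier VI Outlet (paragraph 5)? no] → satisfied.
paragraph 9 — Tier V Outlet: [the establishment does not operate from a mobile unit? no] OR [the establishment handles raw meat? no] → not satisfied.
paragraph 4 — Class-F Premises: [Tier V Outlet (paragraph 9)? no] AND [the establishment undertakes on-site processing? yes] → not satisfied.
paragraph 13 — Relevant Outlet: the operator has not completed certified hygiene training? yes; the water supply is from an approved source? yes; the establishment supplies food directly to the final consumer? yes — 3 of 3 hold (need ≥2) → satisfied.
paragraph 6 — Recognised Business: [the establishment imports ingredients from outside the territory? no] OR [the premises are registered with the local authority? no] → not satisfied.
paragraph 2 — Licensed Operation: [Relevant Outlet (paragraph 13)? yes] AND [Recognised Business (paragraph 6)? no] → not satisfied.
paragraph 10 — Class-H Premises: [Chargeable Premises (paragraph 11)? yes] AND [not a Class-F Premises (paragraph 4)? yes] AND [Licensed Operation (paragraph 2)? no] → not satisfied.

Licensed Operation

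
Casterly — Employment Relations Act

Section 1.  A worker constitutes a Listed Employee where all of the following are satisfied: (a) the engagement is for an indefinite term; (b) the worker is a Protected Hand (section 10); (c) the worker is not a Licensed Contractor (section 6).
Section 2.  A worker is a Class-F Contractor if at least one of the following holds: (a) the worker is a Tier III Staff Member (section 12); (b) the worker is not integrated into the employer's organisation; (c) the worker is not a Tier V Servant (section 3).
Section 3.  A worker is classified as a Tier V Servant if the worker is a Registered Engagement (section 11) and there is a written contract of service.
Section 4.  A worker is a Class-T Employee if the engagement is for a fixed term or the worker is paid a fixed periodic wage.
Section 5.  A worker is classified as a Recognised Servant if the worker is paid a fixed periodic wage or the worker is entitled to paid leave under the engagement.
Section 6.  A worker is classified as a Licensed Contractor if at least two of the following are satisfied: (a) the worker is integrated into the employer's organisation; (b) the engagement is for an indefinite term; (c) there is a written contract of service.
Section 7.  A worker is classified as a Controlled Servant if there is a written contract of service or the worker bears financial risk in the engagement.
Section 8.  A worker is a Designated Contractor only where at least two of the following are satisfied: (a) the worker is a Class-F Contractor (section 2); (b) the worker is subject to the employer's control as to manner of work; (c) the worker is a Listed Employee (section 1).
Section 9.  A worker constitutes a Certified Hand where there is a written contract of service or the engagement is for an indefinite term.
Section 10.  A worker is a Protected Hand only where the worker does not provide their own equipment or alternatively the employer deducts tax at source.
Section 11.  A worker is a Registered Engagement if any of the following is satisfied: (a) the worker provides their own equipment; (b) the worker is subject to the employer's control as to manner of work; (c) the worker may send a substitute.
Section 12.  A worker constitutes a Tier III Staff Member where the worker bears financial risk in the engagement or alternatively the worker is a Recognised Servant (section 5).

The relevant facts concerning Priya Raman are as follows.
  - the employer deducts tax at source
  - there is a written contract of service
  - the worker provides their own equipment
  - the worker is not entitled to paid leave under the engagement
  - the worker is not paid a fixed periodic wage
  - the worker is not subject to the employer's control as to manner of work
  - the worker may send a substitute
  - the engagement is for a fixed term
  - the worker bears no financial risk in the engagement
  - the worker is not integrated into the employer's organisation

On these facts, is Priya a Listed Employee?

No

section 10 — Protected Hand: [the worker does not provide their own equipment? no] OR [the employer deducts tax at source? yes] → satisfied.
section 6 — Licensed Contractor: the worker is integrated into the employer's organisation? no; the engagement is for an indefinite term? no; there is a written contract of service? yes — 1 of 3 hold (need ≥2) → not satisfied.
section 1 — Listed Employee: [the engagement is for an indefinite term? no] AND [Protected Hand (section 10)? yes] AND [not a Licensed Contractor (section 6)? yes] → not satisfied.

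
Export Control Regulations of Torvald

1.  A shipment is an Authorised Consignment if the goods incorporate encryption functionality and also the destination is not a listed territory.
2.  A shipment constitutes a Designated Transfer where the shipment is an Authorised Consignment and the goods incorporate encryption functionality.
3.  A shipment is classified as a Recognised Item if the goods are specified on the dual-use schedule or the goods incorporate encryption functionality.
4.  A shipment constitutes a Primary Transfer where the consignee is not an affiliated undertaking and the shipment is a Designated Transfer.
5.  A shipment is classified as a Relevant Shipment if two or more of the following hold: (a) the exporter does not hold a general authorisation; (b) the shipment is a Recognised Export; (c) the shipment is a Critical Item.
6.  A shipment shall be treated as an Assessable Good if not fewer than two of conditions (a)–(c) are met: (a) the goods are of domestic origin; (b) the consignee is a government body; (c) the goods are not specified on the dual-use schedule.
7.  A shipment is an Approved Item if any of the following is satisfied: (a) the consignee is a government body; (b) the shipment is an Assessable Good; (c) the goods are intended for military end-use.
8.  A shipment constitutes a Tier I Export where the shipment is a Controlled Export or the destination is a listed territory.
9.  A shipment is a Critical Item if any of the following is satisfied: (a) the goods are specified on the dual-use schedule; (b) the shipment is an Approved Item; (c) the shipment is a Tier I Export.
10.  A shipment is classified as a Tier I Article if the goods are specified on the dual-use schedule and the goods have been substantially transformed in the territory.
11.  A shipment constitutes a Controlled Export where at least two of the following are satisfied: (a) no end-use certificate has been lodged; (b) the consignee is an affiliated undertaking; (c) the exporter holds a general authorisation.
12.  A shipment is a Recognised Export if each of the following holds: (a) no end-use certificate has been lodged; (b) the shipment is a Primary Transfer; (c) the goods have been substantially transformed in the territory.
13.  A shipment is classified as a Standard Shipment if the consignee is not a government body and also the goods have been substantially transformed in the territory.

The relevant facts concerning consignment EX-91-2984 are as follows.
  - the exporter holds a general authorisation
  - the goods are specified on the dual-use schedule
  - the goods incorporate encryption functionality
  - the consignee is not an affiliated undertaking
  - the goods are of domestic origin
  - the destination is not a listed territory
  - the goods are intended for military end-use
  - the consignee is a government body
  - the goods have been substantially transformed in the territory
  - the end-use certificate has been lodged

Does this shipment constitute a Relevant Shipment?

paragraph 1 — Authorised Consignment: [the goods incorporate encryption functionality? yes] AND [the destination is not a listed territory? yes] → satisfied.
paragraph 2 — Designated Transfer: [Authorised Consignment (paragraph 1)? yes] AND [the goods incorporate encryption functionality? yes] → satisfied.
paragraph 4 — Primary Transfer: [the consignee is not an affiliated undertaking? yes] AND [Designated Transfer (paragraph 2)? yes] → satisfied.
paragraph 12 — Recognised Export: [no end-use certificate has been lodged? no] AND [Primary Transfer (paragraph 4)? yes] AND [the goods have been substantially transformed in the territory? yes] → not satisfied.
paragraph 6 — Assessable Good: the goods are of domestic origin? yes; the consignee is a government body? yes; the goods are not specified on the dual-use schedule? no — 2 of 3 hold (need ≥2) → satisfied.
paragraph 7 — Approved Item: [the consignee is a government body? yes] OR [Assessable Good (paragraph 6)? yes] OR [the goods are intended for military end-use? yes] → satisfied.
paragraph 11 — Controlled Export: no end-use certificate has been lodged? no; the consignee is an affiliated undertaking? no; the exporter holds a general authorisation? yes — 1 of 3 hold (need ≥2) → not satisfied.
paragraph 8 — Tier I Export: [Controlled Export (paragraph 11)? no] OR [the destination is a listed territory? no] → not satisfied.
paragraph 9 — Critical Item: [the goods are specified on the dual-use schedule? yes] OR [Approved Item (paragraph 7)? yes] OR [Tier I Export (paragraph 8)? no] → satisfied.
paragraph 5 — Relevant Shipment: the exporter does not hold a general authorisation? no; Recognised Export (paragraph 12)? no; Critical Item (paragraph 9)? yes — 1 of 3 hold (need ≥2) → not satisfied.

No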